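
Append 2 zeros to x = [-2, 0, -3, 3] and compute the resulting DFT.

Original 4-point DFT: [-2, 1+3i, -8, 1-3i]
Zero-padded 6-point DFT provides frequency interpolation.

DFT_6([x, 0, ...]) = [-2, -3.5000+2.5981i, 2.5000-2.5981i, -8, 2.5000+2.5981i, -3.5000-2.5981i]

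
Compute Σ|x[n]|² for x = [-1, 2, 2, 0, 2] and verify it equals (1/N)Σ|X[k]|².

Time domain:
Σ|x[n]|² = |-1|² + |2|² + |2|² + |0|² + |2|² = 13.0000

Frequency domain:
(1/5)Σ|X[k]|² = (1/5)(|5|² + |-1.3820-1.1756i|² + |-3.6180+1.9021i|² + |-3.6180-1.9021i|² + |-1.3820+1.1756i|²) = (1/5)·65.0000 = 13.0000

Both sides agree, confirming Parseval's theorem.

Σ|x[n]|² = (1/N)Σ|X[k]|² = 13.0000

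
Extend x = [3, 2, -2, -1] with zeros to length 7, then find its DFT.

Original 4-point DFT: [2, 5-3i, 0, 5+3i]
Zero-padded 7-point DFT provides frequency interpolation.

DFT_7([x, 0, ...]) = [2, 5.5930+0.8201i, 3.7334-3.5995i, 0.1736-1.4565i, 0.1736+1.4565i, 3.7334+3.5995i, 5.5930-0.8201i]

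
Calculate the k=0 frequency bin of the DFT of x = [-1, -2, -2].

X[0] = Σ(n=0 to 2) x[n] · ω_3^0 = Σ x[n]
= (-1) + (-2) + (-2)

X[0] = -5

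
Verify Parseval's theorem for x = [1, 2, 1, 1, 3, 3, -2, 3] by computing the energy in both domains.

Time domain:
Σ|x[n]|² = |1|² + |2|² + |1|² + |1|² + |3|² + |3|² + |-2|² + |3|² = 38.0000

Frequency domain:
(1/8)Σ|X[k]|² = (1/8)(|12|² + |-1.2929-0.8787i|² + |5-1i|² + |-2.7071+5.1213i|² + |-6|² + |-2.7071-5.1213i|² + |5+1i|² + |-1.2929+0.8787i|²) = (1/8)·304.0000 = 38.0000

Both sides agree, confirming Parseval's theorem.

Σ|x[n]|² = (1/N)Σ|X[k]|² = 38.0000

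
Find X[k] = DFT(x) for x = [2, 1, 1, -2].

X[k] = Σ(n=0 to 3) x[n] · ω_4^(nk)
where ω_4 = e^(-2πi/4)

Computing each X[k]:
X[0] = 2
X[1] = 1-3i
X[2] = 4
X[3] = 1+3i

X = [2, 1-3i, 4, 1+3i]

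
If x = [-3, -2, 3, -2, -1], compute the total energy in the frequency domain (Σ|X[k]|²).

Parseval: Σ|x[n]|² = (1/N)Σ|X[k]|², so Σ|X[k]|² = N·Σ|x[n]|² = 5·27.0000

Σ|X[k]|² = N·Σ|x[n]|² = 5·27.0000 = 135.0000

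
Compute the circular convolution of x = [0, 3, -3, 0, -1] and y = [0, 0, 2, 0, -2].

(x ⊛ y)[n] = Σ(m=0 to 4) x[m] · y[(n-m) mod 5]

Computing each output sample:
(x ⊛ y)[0] = -6
(x ⊛ y)[1] = 4
(x ⊛ y)[2] = 0
(x ⊛ y)[3] = 8
(x ⊛ y)[4] = -6

x ⊛ y = [-6, 4, 0, 8, -6]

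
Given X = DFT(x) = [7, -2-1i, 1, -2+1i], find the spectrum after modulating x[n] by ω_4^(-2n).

Modulation property: DFT(ω_4^(-2n)·x[n]) = X[(k-2) mod 4], so circularly shift X by 2 positions.

X[k-2] = [1, -2+1i, 7, -2-1i]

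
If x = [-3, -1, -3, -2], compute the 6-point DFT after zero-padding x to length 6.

Original 4-point DFT: [-9, -1i, -3, 1i]
Zero-padded 6-point DFT provides frequency interpolation.

DFT_6([x, 0, ...]) = [-9, 3.4641i, -3.0000-1.7321i, -3, -3.0000+1.7321i, -3.4641i]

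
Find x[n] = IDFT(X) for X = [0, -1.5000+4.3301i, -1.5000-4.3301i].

x[n] = (1/3) Σ(k=0 to 2) X[k] · e^(2πikn/3)

Computing each x[n]:
x[0] = -1
x[1] = -2
x[2] = 3

x = [-1, -2, 3]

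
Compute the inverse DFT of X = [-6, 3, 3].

x[n] = (1/3) Σ(k=0 to 2) X[k] · e^(2πikn/3)

Computing each x[n]:
x[0] = 0
x[1] = -3
x[2] = -3

x = [0, -3, -3]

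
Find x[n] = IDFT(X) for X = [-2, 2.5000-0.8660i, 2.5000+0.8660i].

x[n] = (1/3) Σ(k=0 to 2) X[k] · e^(2πikn/3)

Computing each x[n]:
x[0] = 1
x[1] = -1
x[2] = -2

x = [1, -1, -2]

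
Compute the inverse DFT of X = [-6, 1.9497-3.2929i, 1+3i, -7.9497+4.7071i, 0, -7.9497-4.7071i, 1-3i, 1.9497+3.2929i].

x[n] = (1/8) Σ(k=0 to 7) X[k] · e^(2πikn/8)

Computing each x[n]:
x[0] = -2
x[1] = 0
x[2] = 1
x[3] = -2
x[4] = 1
x[5] = -3
x[6] = -3
x[7] = 2

x = [-2, 0, 1, -2, 1, -3, -3, 2]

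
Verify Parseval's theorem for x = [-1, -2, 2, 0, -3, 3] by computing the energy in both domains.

Time domain:
Σ|x[n]|² = |-1|² + |-2|² + |2|² + |0|² + |-3|² + |3|² = 27.0000

Frequency domain:
(1/6)Σ|X[k]|² = (1/6)(|-1|² + |0|² + |-1.0000+8.6603i|² + |-3|² + |-1.0000-8.6603i|² + |0|²) = (1/6)·162.0000 = 27.0000

Both sides agree, confirming Parseval's theorem.

Σ|x[n]|² = (1/N)Σ|X[k]|² = 27.0000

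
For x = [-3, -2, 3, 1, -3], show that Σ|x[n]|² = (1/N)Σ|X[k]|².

Time domain:
Σ|x[n]|² = |-3|² + |-2|² + |3|² + |1|² + |-3|² = 32.0000

Frequency domain:
(1/5)Σ|X[k]|² = (1/5)(|-4|² + |-7.7812-2.1266i|² + |2.2812+1.3143i|² + |2.2812-1.3143i|² + |-7.7812+2.1266i|²) = (1/5)·160.0000 = 32.0000

Both sides agree, confirming Parseval's theorem.

Σ|x[n]|² = (1/N)Σ|X[k]|² = 32.0000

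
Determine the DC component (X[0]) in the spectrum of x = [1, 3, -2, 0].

X[0] = Σ(n=0 to 3) x[n] · ω_4^0 = Σ x[n]
= (1) + (3) + (-2) + (0)

X[0] = 2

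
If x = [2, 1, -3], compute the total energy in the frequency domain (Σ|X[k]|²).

Parseval: Σ|x[n]|² = (1/N)Σ|X[k]|², so Σ|X[k]|² = N·Σ|x[n]|² = 3·14.0000

Σ|X[k]|² = N·Σ|x[n]|² = 3·14.0000 = 42.0000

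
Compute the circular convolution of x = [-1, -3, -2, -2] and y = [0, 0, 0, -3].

(x ⊛ y)[n] = Σ(m=0 to 3) x[m] · y[(n-m) mod 4]

Computing each output sample:
(x ⊛ y)[0] = 9
(x ⊛ y)[1] = 6
(x ⊛ y)[2] = 6
(x ⊛ y)[3] = 3

x ⊛ y = [9, 6, 6, 3]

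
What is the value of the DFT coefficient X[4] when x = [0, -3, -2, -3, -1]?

X[4] = Σ(n=0 to 4) x[n] · ω_5^(4n) where ω_5 = e^(-2πi/5)
= (0)·ω_5^0 + (-3)·ω_5^4 + (-2)·ω_5^8 + (-3)·ω_5^12 + (-1)·ω_5^16

X[4] = 2.8090-1.3143i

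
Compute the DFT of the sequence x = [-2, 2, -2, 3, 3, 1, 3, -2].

X[k] = Σ(n=0 to 7) x[n] · ω_8^(nk)
where ω_8 = e^(-2πi/8)

Computing each X[k]:
X[0] = 6
X[1] = -7.8284+0.7574i
X[2] = -2i
X[3] = -2.1716-9.2426i
X[4] = -2
X[5] = -2.1716+9.2426i
X[6] = 2i
X[7] = -7.8284-0.7574i

X = [6, -7.8284+0.7574i, -2i, -2.1716-9.2426i, -2, -2.1716+9.2426i, 2i, -7.8284-0.7574i]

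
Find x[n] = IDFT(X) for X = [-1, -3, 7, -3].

x[n] = (1/4) Σ(k=0 to 3) X[k] · e^(2πikn/4)

Computing each x[n]:
x[0] = 0
x[1] = -2
x[2] = 3
x[3] = -2

x = [0, -2, 3, -2]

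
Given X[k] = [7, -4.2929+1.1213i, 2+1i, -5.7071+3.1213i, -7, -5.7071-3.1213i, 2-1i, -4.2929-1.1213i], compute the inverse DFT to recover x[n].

x[n] = (1/8) Σ(k=0 to 7) X[k] · e^(2πikn/8)

Computing each x[n]:
x[0] = -2
x[1] = 1
x[2] = 0
x[3] = 1
x[4] = 3
x[5] = 2
x[6] = -1
x[7] = 3

x = [-2, 1, 0, 1, 3, 2, -1, 3]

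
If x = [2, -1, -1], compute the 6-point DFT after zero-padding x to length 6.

Original 3-point DFT: [0, 3, 3]
Zero-padded 6-point DFT provides frequency interpolation.

DFT_6([x, 0, ...]) = [0, 2.0000+1.7321i, 3, 2, 3, 2.0000-1.7321i]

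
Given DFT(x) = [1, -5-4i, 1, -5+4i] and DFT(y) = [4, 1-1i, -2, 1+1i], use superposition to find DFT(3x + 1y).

By linearity: DFT(3x + 1y) = 3·DFT(x) + 1·DFT(y)
= 3·[1, -5-4i, 1, -5+4i] + 1·[4, 1-1i, -2, 1+1i]

Computing element-wise:
Z[0] = 3·(1) + 1·(4) = 7
Z[1] = 3·(-5-4i) + 1·(1-1i) = -14-13i
Z[2] = 3·(1) + 1·(-2) = 1
Z[3] = 3·(-5+4i) + 1·(1+1i) = -14+13i

DFT(3x + 1y) = 3·X + 1·Y = [7, -14-13i, 1, -14+13i]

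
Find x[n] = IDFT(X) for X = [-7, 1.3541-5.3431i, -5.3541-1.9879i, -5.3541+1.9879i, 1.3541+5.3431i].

x[n] = (1/5) Σ(k=0 to 4) X[k] · e^(2πikn/5)

Computing each x[n]:
x[0] = -3
x[1] = 3
x[2] = -2
x[3] = -3
x[4] = -2

x = [-3, 3, -2, -3, -2]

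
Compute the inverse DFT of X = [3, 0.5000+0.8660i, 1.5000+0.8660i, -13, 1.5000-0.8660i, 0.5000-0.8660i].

x[n] = (1/6) Σ(k=0 to 5) X[k] · e^(2πikn/6)

Computing each x[n]:
x[0] = -1
x[1] = 2
x[2] = -2
x[3] = 3
x[4] = -2
x[5] = 3

x = [-1, 2, -2, 3, -2, 3]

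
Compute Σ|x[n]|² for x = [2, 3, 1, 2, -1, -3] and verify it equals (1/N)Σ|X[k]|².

Time domain:
Σ|x[n]|² = |2|² + |3|² + |1|² + |2|² + |-1|² + |-3|² = 28.0000

Frequency domain:
(1/6)Σ|X[k]|² = (1/6)(|4|² + |-6.9282i|² + |4.0000-3.4641i|² + |0|² + |4.0000+3.4641i|² + |6.9282i|²) = (1/6)·168.0000 = 28.0000

Both sides agree, confirming Parseval's theorem.

Σ|x[n]|² = (1/N)Σ|X[k]|² = 28.0000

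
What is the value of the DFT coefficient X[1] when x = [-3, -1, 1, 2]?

X[1] = Σ(n=0 to 3) x[n] · ω_4^(1n) where ω_4 = e^(-2πi/4)
= (-3)·ω_4^0 + (-1)·ω_4^1 + (1)·ω_4^2 + (2)·ω_4^3

X[1] = -4+3i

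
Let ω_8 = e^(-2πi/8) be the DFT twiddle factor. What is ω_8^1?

ω_8^1 = e^(-2πi·1/8)
= cos(-2π·1/8) + i·sin(-2π·1/8)
= cos(-2π/8) + i·sin(-2π/8)

ω_8^1 = cos(-2π/8) + i·sin(-2π/8) = 0.7071-0.7071i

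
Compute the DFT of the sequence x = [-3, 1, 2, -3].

X[k] = Σ(n=0 to 3) x[n] · ω_4^(nk)
where ω_4 = e^(-2πi/4)

Computing each X[k]:
X[0] = -3
X[1] = -5-4i
X[2] = 1
X[3] = -5+4i

X = [-3, -5-4i, 1, -5+4i]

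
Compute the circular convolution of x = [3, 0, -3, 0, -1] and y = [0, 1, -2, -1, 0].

(x ⊛ y)[n] = Σ(m=0 to 4) x[m] · y[(n-m) mod 5]

Computing each output sample:
(x ⊛ y)[0] = 2
(x ⊛ y)[1] = 5
(x ⊛ y)[2] = -5
(x ⊛ y)[3] = -6
(x ⊛ y)[4] = 6

x ⊛ y = [2, 5, -5, -6, 6]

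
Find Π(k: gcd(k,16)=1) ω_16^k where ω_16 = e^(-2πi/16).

The primitive 16th roots of unity are ω_16^k for k coprime to 16: k ∈ {1, 3, 5, 7, 9, 11, 13, 15}
Their product equals the constant term of the cyclotomic polynomial Φ_16(x) up to sign.
For n ≥ 3, the product of all primitive nth roots of unity is 1. (For n=1 it is 1; for n=2 it is -1.)

1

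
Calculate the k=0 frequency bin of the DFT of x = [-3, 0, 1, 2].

X[0] = Σ(n=0 to 3) x[n] · ω_4^0 = Σ x[n]
= (-3) + (0) + (1) + (2)

X[0] = 0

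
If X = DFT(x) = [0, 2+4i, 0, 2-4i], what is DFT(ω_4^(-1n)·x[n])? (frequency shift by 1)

Modulation property: DFT(ω_4^(-1n)·x[n]) = X[(k-1) mod 4], so circularly shift X by 1 positions.

X[k-1] = [2-4i, 0, 2+4i, 0]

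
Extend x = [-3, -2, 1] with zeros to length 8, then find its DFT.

Original 3-point DFT: [-4, -2.5000+2.5981i, -2.5000-2.5981i]
Zero-padded 8-point DFT provides frequency interpolation.

DFT_8([x, 0, ...]) = [-4, -4.4142+0.4142i, -4+2i, -1.5858+2.4142i, 0, -1.5858-2.4142i, -4-2i, -4.4142-0.4142i]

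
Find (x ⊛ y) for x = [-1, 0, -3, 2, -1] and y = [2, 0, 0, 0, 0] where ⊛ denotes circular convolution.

(x ⊛ y)[n] = Σ(m=0 to 4) x[m] · y[(n-m) mod 5]

Computing each output sample:
(x ⊛ y)[0] = -2
(x ⊛ y)[1] = 0
(x ⊛ y)[2] = -6
(x ⊛ y)[3] = 4
(x ⊛ y)[4] = -2

x ⊛ y = [-2, 0, -6, 4, -2]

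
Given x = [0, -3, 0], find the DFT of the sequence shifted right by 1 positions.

Time shift by 1: X_shifted[k] = ω_3^(1k) · X[k]
Shifted x = [0, 0, -3]

DFT(x[n-1]) = [-3, 1.5000-2.5981i, 1.5000+2.5981i]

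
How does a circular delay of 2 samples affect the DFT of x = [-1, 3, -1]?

Time shift by 2: X_shifted[k] = ω_3^(2k) · X[k]
Shifted x = [3, -1, -1]

DFT(x[n-2]) = [1, 4, 4]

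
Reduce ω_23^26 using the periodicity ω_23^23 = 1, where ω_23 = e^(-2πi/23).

Since ω_23^23 = 1, powers reduce modulo 23.
26 mod 23 = 3
So ω_23^26 = ω_23^3 = e^(-2πi·3/23)

ω_23^26 = ω_23^3 = 0.6826-0.7308i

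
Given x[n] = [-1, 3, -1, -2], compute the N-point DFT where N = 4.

X[k] = Σ(n=0 to 3) x[n] · ω_4^(nk)
where ω_4 = e^(-2πi/4)

Computing each X[k]:
X[0] = -1
X[1] = -5i
X[2] = -3
X[3] = 5i

X = [-1, -5i, -3, 5i]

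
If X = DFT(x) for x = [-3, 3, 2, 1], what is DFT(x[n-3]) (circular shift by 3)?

Time shift by 3: X_shifted[k] = ω_4^(3k) · X[k]
Shifted x = [3, 2, 1, -3]

DFT(x[n-3]) = [3, 2-5i, 5, 2+5i]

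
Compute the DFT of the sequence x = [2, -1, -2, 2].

X[k] = Σ(n=0 to 3) x[n] · ω_4^(nk)
where ω_4 = e^(-2πi/4)

Computing each X[k]:
X[0] = 1
X[1] = 4+3i
X[2] = -1
X[3] = 4-3i

X = [1, 4+3i, -1, 4-3i]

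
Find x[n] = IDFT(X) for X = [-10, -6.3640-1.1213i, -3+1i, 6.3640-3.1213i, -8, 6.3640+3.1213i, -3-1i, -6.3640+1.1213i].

x[n] = (1/8) Σ(k=0 to 7) X[k] · e^(2πikn/8)

Computing each x[n]:
x[0] = -3
x[1] = -2
x[2] = -2
x[3] = 3
x[4] = -3
x[5] = 1
x[6] = -1
x[7] = -3

x = [-3, -2, -2, 3, -3, 1, -1, -3]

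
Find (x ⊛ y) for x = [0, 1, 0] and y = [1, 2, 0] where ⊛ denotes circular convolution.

(x ⊛ y)[n] = Σ(m=0 to 2) x[m] · y[(n-m) mod 3]

Computing each output sample:
(x ⊛ y)[0] = 0
(x ⊛ y)[1] = 1
(x ⊛ y)[2] = 2

x ⊛ y = [0, 1, 2]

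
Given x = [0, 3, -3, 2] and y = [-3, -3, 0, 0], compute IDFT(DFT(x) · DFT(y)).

(x ⊛ y)[n] = Σ(m=0 to 3) x[m] · y[(n-m) mod 4]

Computing each output sample:
(x ⊛ y)[0] = -6
(x ⊛ y)[1] = -9
(x ⊛ y)[2] = 0
(x ⊛ y)[3] = 3

x ⊛ y = [-6, -9, 0, 3]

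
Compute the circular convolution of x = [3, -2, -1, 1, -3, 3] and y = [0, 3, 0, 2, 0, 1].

(x ⊛ y)[n] = Σ(m=0 to 5) x[m] · y[(n-m) mod 6]

Computing each output sample:
(x ⊛ y)[0] = 9
(x ⊛ y)[1] = 2
(x ⊛ y)[2] = 1
(x ⊛ y)[3] = 0
(x ⊛ y)[4] = 2
(x ⊛ y)[5] = -8

x ⊛ y = [9, 2, 1, 0, 2, -8]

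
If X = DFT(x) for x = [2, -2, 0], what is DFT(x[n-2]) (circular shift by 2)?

Time shift by 2: X_shifted[k] = ω_3^(2k) · X[k]
Shifted x = [-2, 0, 2]

DFT(x[n-2]) = [0, -3.0000+1.7321i, -3.0000-1.7321i]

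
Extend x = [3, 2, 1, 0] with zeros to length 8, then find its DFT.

Original 4-point DFT: [6, 2-2i, 2, 2+2i]
Zero-padded 8-point DFT provides frequency interpolation.

DFT_8([x, 0, ...]) = [6, 4.4142-2.4142i, 2-2i, 1.5858-0.4142i, 2, 1.5858+0.4142i, 2+2i, 4.4142+2.4142i]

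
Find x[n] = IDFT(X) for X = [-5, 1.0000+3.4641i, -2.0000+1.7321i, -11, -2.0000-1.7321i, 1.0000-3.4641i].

x[n] = (1/6) Σ(k=0 to 5) X[k] · e^(2πikn/6)

Computing each x[n]:
x[0] = -3
x[1] = 0
x[2] = -3
x[3] = 0
x[4] = -2
x[5] = 3

x = [-3, 0, -3, 0, -2, 3]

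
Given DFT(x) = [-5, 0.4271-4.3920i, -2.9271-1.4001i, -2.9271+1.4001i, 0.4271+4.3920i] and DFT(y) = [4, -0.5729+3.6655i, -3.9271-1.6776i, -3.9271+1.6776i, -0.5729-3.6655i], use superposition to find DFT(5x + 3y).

By linearity: DFT(5x + 3y) = 5·DFT(x) + 3·DFT(y)
= 5·[-5, 0.4271-4.3920i, -2.9271-1.4001i, -2.9271+1.4001i, 0.4271+4.3920i] + 3·[4, -0.5729+3.6655i, -3.9271-1.6776i, -3.9271+1.6776i, -0.5729-3.6655i]

Computing element-wise:
Z[0] = 5·(-5) + 3·(4) = -13
Z[1] = 5·(0.4271-4.3920i) + 3·(-0.5729+3.6655i) = 0.4168-10.9635i
Z[2] = 5·(-2.9271-1.4001i) + 3·(-3.9271-1.6776i) = -26.4168-12.0333i
Z[3] = 5·(-2.9271+1.4001i) + 3·(-3.9271+1.6776i) = -26.4168+12.0333i
Z[4] = 5·(0.4271+4.3920i) + 3·(-0.5729-3.6655i) = 0.4168+10.9635i

DFT(5x + 3y) = 5·X + 3·Y = [-13, 0.4168-10.9635i, -26.4168-12.0333i, -26.4168+12.0333i, 0.4168+10.9635i]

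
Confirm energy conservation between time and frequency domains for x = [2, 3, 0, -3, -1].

Time domain:
Σ|x[n]|² = |2|² + |3|² + |0|² + |-3|² + |-1|² = 23.0000

Frequency domain:
(1/5)Σ|X[k]|² = (1/5)(|1|² + |5.0451-5.5676i|² + |-0.5451+0.5020i|² + |-0.5451-0.5020i|² + |5.0451+5.5676i|²) = (1/5)·115.0000 = 23.0000

Both sides agree, confirming Parseval's theorem.

Σ|x[n]|² = (1/N)Σ|X[k]|² = 23.0000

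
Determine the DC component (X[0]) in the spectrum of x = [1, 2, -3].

X[0] = Σ(n=0 to 2) x[n] · ω_3^0 = Σ x[n]
= (1) + (2) + (-3)

X[0] = 0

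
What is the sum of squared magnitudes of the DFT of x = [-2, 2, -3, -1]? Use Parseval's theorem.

Parseval: Σ|x[n]|² = (1/N)Σ|X[k]|², so Σ|X[k]|² = N·Σ|x[n]|² = 4·18.0000

Σ|X[k]|² = N·Σ|x[n]|² = 4·18.0000 = 72.0000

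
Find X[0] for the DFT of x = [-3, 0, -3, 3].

X[0] = Σ(n=0 to 3) x[n] · ω_4^0 = Σ x[n]
= (-3) + (0) + (-3) + (3)

X[0] = -3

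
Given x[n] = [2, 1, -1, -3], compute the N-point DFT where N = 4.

X[k] = Σ(n=0 to 3) x[n] · ω_4^(nk)
where ω_4 = e^(-2πi/4)

Computing each X[k]:
X[0] = -1
X[1] = 3-4i
X[2] = 3
X[3] = 3+4i

X = [-1, 3-4i, 3, 3+4i]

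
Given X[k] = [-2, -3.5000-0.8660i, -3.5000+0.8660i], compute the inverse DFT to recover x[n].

x[n] = (1/3) Σ(k=0 to 2) X[k] · e^(2πikn/3)

Computing each x[n]:
x[0] = -3
x[1] = 1
x[2] = 0

x = [-3, 1, 0]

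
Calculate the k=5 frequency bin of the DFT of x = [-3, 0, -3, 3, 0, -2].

X[5] = Σ(n=0 to 5) x[n] · ω_6^(5n) where ω_6 = e^(-2πi/6)
= (-3)·ω_6^0 + (0)·ω_6^5 + (-3)·ω_6^10 + (3)·ω_6^15 + (0)·ω_6^20 + (-2)·ω_6^25

X[5] = -5.5000-0.8660i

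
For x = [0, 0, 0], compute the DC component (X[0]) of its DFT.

X[0] = Σ(n=0 to 2) x[n] · ω_3^0 = Σ x[n]
= (0) + (0) + (0)

X[0] = 0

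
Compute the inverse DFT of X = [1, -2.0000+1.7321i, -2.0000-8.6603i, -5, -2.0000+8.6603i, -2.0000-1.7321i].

x[n] = (1/6) Σ(k=0 to 5) X[k] · e^(2πikn/6)

Computing each x[n]:
x[0] = -2
x[1] = 3
x[2] = -3
x[3] = 1
x[4] = 3
x[5] = -1

x = [-2, 3, -3, 1, 3, -1]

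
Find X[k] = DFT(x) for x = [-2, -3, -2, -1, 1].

X[k] = Σ(n=0 to 4) x[n] · ω_5^(nk)
where ω_5 = e^(-2πi/5)

Computing each X[k]:
X[0] = -7
X[1] = -0.1910+4.3920i
X[2] = -1.3090+1.4001i
X[3] = -1.3090-1.4001i
X[4] = -0.1910-4.3920i

X = [-7, -0.1910+4.3920i, -1.3090+1.4001i, -1.3090-1.4001i, -0.1910-4.3920i]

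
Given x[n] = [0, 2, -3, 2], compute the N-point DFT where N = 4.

X[k] = Σ(n=0 to 3) x[n] · ω_4^(nk)
where ω_4 = e^(-2πi/4)

Computing each X[k]:
X[0] = 1
X[1] = 3
X[2] = -7
X[3] = 3

X = [1, 3, -7, 3]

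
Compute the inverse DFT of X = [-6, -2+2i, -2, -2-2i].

x[n] = (1/4) Σ(k=0 to 3) X[k] · e^(2πikn/4)

Computing each x[n]:
x[0] = -3
x[1] = -2
x[2] = -1
x[3] = 0

x = [-3, -2, -1, 0]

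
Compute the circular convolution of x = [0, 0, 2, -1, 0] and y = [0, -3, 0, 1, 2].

(x ⊛ y)[n] = Σ(m=0 to 4) x[m] · y[(n-m) mod 5]

Computing each output sample:
(x ⊛ y)[0] = 2
(x ⊛ y)[1] = 3
(x ⊛ y)[2] = -2
(x ⊛ y)[3] = -6
(x ⊛ y)[4] = 3

x ⊛ y = [2, 3, -2, -6, 3]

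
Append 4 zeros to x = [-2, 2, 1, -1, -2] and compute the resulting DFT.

Original 5-point DFT: [-2, -2.0000-4.9798i, -2.0000-0.4490i, -2.0000+0.4490i, -2.0000+4.9798i]
Zero-padded 9-point DFT provides frequency interpolation.

DFT_9([x, 0, ...]) = [-2, 2.0851-0.7203i, -3.6245-4.4632i, -3.5000+0.8660i, -2.9606-1.1448i, -2.9606+1.1448i, -3.5000-0.8660i, -3.6245+4.4632i, 2.0851+0.7203i]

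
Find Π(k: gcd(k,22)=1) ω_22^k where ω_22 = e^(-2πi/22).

The primitive 22nd roots of unity are ω_22^k for k coprime to 22: k ∈ {1, 3, 5, 7, 9, 13, 15, 17, 19, 21}
Their product equals the constant term of the cyclotomic polynomial Φ_22(x) up to sign.
For n ≥ 3, the product of all primitive nth roots of unity is 1. (For n=1 it is 1; for n=2 it is -1.)

1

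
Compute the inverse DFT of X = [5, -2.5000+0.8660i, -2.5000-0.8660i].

x[n] = (1/3) Σ(k=0 to 2) X[k] · e^(2πikn/3)

Computing each x[n]:
x[0] = 0
x[1] = 2
x[2] = 3

x = [0, 2, 3]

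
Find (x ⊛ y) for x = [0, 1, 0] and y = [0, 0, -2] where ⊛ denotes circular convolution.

(x ⊛ y)[n] = Σ(m=0 to 2) x[m] · y[(n-m) mod 3]

Computing each output sample:
(x ⊛ y)[0] = -2
(x ⊛ y)[1] = 0
(x ⊛ y)[2] = 0

x ⊛ y = [-2, 0, 0]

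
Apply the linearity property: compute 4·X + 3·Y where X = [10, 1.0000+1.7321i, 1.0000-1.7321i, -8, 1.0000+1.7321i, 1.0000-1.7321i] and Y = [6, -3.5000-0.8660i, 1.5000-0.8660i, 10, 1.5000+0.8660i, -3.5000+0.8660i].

By linearity: DFT(4x + 3y) = 4·DFT(x) + 3·DFT(y)
= 4·[10, 1.0000+1.7321i, 1.0000-1.7321i, -8, 1.0000+1.7321i, 1.0000-1.7321i] + 3·[6, -3.5000-0.8660i, 1.5000-0.8660i, 10, 1.5000+0.8660i, -3.5000+0.8660i]

Computing element-wise:
Z[0] = 4·(10) + 3·(6) = 58
Z[1] = 4·(1.0000+1.7321i) + 3·(-3.5000-0.8660i) = -6.5000+4.3304i
Z[2] = 4·(1.0000-1.7321i) + 3·(1.5000-0.8660i) = 8.5000-9.5264i
Z[3] = 4·(-8) + 3·(10) = -2
Z[4] = 4·(1.0000+1.7321i) + 3·(1.5000+0.8660i) = 8.5000+9.5264i
Z[5] = 4·(1.0000-1.7321i) + 3·(-3.5000+0.8660i) = -6.5000-4.3304i

DFT(4x + 3y) = 4·X + 3·Y = [58, -6.5000+4.3304i, 8.5000-9.5264i, -2, 8.5000+9.5264i, -6.5000-4.3304i]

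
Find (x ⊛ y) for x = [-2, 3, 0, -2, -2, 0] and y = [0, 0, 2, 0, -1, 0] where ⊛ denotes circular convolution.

(x ⊛ y)[n] = Σ(m=0 to 5) x[m] · y[(n-m) mod 6]

Computing each output sample:
(x ⊛ y)[0] = -4
(x ⊛ y)[1] = 2
(x ⊛ y)[2] = -2
(x ⊛ y)[3] = 6
(x ⊛ y)[4] = 2
(x ⊛ y)[5] = -7

x ⊛ y = [-4, 2, -2, 6, 2, -7]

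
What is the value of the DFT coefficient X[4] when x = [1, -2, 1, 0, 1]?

X[4] = Σ(n=0 to 4) x[n] · ω_5^(4n) where ω_5 = e^(-2πi/5)
= (1)·ω_5^0 + (-2)·ω_5^4 + (1)·ω_5^8 + (0)·ω_5^12 + (1)·ω_5^16

X[4] = -0.1180-2.2654i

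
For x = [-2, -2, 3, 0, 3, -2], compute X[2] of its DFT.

X[2] = Σ(n=0 to 5) x[n] · ω_6^(2n) where ω_6 = e^(-2πi/6)
= (-2)·ω_6^0 + (-2)·ω_6^2 + (3)·ω_6^4 + (0)·ω_6^6 + (3)·ω_6^8 + (-2)·ω_6^10

X[2] = -3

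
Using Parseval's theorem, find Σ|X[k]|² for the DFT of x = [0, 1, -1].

Parseval: Σ|x[n]|² = (1/N)Σ|X[k]|², so Σ|X[k]|² = N·Σ|x[n]|² = 3·2.0000

Σ|X[k]|² = N·Σ|x[n]|² = 3·2.0000 = 6.0000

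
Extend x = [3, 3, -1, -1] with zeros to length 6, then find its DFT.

Original 4-point DFT: [4, 4-4i, 0, 4+4i]
Zero-padded 6-point DFT provides frequency interpolation.

DFT_6([x, 0, ...]) = [4, 6.0000-1.7321i, 1.0000-3.4641i, 0, 1.0000+3.4641i, 6.0000+1.7321i]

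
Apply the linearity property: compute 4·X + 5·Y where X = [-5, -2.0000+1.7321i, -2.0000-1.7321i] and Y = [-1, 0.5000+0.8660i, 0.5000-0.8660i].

By linearity: DFT(4x + 5y) = 4·DFT(x) + 5·DFT(y)
= 4·[-5, -2.0000+1.7321i, -2.0000-1.7321i] + 5·[-1, 0.5000+0.8660i, 0.5000-0.8660i]

Computing element-wise:
Z[0] = 4·(-5) + 5·(-1) = -25
Z[1] = 4·(-2.0000+1.7321i) + 5·(0.5000+0.8660i) = -5.5000+11.2584i
Z[2] = 4·(-2.0000-1.7321i) + 5·(0.5000-0.8660i) = -5.5000-11.2584i

DFT(4x + 5y) = 4·X + 5·Y = [-25, -5.5000+11.2584i, -5.5000-11.2584i]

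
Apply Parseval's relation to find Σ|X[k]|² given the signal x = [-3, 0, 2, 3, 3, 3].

Parseval: Σ|x[n]|² = (1/N)Σ|X[k]|², so Σ|X[k]|² = N·Σ|x[n]|² = 6·40.0000

Σ|X[k]|² = N·Σ|x[n]|² = 6·40.0000 = 240.0000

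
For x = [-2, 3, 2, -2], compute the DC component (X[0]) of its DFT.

X[0] = Σ(n=0 to 3) x[n] · ω_4^0 = Σ x[n]
= (-2) + (3) + (2) + (-2)

X[0] = 1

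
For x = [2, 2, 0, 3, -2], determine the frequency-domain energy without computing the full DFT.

Parseval: Σ|x[n]|² = (1/N)Σ|X[k]|², so Σ|X[k]|² = N·Σ|x[n]|² = 5·21.0000

Σ|X[k]|² = N·Σ|x[n]|² = 5·21.0000 = 105.0000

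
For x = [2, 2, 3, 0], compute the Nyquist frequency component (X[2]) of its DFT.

X[2] = Σ(n=0 to 3) x[n] · ω_4^(2n) where ω_4 = e^(-2πi/4)
= (2)·ω_4^0 + (2)·ω_4^2 + (3)·ω_4^4 + (0)·ω_4^6

X[2] = 3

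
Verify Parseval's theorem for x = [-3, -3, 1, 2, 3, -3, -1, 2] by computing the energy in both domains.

Time domain:
Σ|x[n]|² = |-3|² + |-3|² + |1|² + |2|² + |3|² + |-3|² + |-1|² + |2|² = 46.0000

Frequency domain:
(1/8)Σ|X[k]|² = (1/8)(|-2|² + |-6-2i|² + |10i|² + |-6+2i|² + |2|² + |-6-2i|² + |-10i|² + |-6+2i|²) = (1/8)·368.0000 = 46.0000

Both sides agree, confirming Parseval's theorem.

Σ|x[n]|² = (1/N)Σ|X[k]|² = 46.0000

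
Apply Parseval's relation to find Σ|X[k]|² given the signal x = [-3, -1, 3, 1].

Parseval: Σ|x[n]|² = (1/N)Σ|X[k]|², so Σ|X[k]|² = N·Σ|x[n]|² = 4·20.0000

Σ|X[k]|² = N·Σ|x[n]|² = 4·20.0000 = 80.0000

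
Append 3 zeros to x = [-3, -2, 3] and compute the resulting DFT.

Original 3-point DFT: [-2, -3.5000+4.3301i, -3.5000-4.3301i]
Zero-padded 6-point DFT provides frequency interpolation.

DFT_6([x, 0, ...]) = [-2, -5.5000-0.8660i, -3.5000+4.3301i, 2, -3.5000-4.3301i, -5.5000+0.8660i]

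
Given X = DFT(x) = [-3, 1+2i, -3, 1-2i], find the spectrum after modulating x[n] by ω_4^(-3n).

Modulation property: DFT(ω_4^(-3n)·x[n]) = X[(k-3) mod 4], so circularly shift X by 3 positions.

X[k-3] = [1+2i, -3, 1-2i, -3]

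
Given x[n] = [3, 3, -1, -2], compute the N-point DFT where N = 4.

X[k] = Σ(n=0 to 3) x[n] · ω_4^(nk)
where ω_4 = e^(-2πi/4)

Computing each X[k]:
X[0] = 3
X[1] = 4-5i
X[2] = 1
X[3] = 4+5i

X = [3, 4-5i, 1, 4+5i]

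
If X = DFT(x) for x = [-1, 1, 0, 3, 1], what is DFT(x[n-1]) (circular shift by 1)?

Time shift by 1: X_shifted[k] = ω_5^(1k) · X[k]
Shifted x = [1, -1, 1, 0, 3]

DFT(x[n-1]) = [4, 0.8090+3.2164i, -0.3090+3.3022i, -0.3090-3.3022i, 0.8090-3.2164i]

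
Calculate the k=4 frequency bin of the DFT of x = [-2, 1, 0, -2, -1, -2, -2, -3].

X[4] = Σ(n=0 to 7) x[n] · ω_8^(4n) where ω_8 = e^(-2πi/8)
= (-2)·ω_8^0 + (1)·ω_8^4 + (0)·ω_8^8 + (-2)·ω_8^12 + (-1)·ω_8^16 + (-2)·ω_8^20 + (-2)·ω_8^24 + (-3)·ω_8^28

X[4] = 1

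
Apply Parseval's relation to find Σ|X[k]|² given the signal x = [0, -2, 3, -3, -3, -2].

Parseval: Σ|x[n]|² = (1/N)Σ|X[k]|², so Σ|X[k]|² = N·Σ|x[n]|² = 6·35.0000

Σ|X[k]|² = N·Σ|x[n]|² = 6·35.0000 = 210.0000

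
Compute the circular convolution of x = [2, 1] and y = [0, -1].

(x ⊛ y)[n] = Σ(m=0 to 1) x[m] · y[(n-m) mod 2]

Computing each output sample:
(x ⊛ y)[0] = -1
(x ⊛ y)[1] = -2

x ⊛ y = [-1, -2]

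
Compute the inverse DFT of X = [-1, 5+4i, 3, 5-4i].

x[n] = (1/4) Σ(k=0 to 3) X[k] · e^(2πikn/4)

Computing each x[n]:
x[0] = 3
x[1] = -3
x[2] = -2
x[3] = 1

x = [3, -3, -2, 1]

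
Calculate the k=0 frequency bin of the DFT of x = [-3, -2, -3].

X[0] = Σ(n=0 to 2) x[n] · ω_3^0 = Σ x[n]
= (-3) + (-2) + (-3)

X[0] = -8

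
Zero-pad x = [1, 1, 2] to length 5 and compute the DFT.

Original 3-point DFT: [4, -0.5000+0.8660i, -0.5000-0.8660i]
Zero-padded 5-point DFT provides frequency interpolation.

DFT_5([x, 0, ...]) = [4, -0.3090-2.1266i, 0.8090+1.3143i, 0.8090-1.3143i, -0.3090+2.1266i]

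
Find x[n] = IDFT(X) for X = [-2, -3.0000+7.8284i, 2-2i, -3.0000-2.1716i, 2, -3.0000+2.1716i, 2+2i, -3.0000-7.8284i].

x[n] = (1/8) Σ(k=0 to 7) X[k] · e^(2πikn/8)

Computing each x[n]:
x[0] = -1
x[1] = -1
x[2] = -3
x[3] = -2
x[4] = 2
x[5] = 1
x[6] = 2
x[7] = 0

x = [-1, -1, -3, -2, 2, 1, 2, 0]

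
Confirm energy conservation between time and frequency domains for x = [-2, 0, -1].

Time domain:
Σ|x[n]|² = |-2|² + |0|² + |-1|² = 5.0000

Frequency domain:
(1/3)Σ|X[k]|² = (1/3)(|-3|² + |-1.5000-0.8660i|² + |-1.5000+0.8660i|²) = (1/3)·15.0000 = 5.0000

Both sides agree, confirming Parseval's theorem.

Σ|x[n]|² = (1/N)Σ|X[k]|² = 5.0000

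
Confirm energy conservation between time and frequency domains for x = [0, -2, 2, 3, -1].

Time domain:
Σ|x[n]|² = |0|² + |-2|² + |2|² + |3|² + |-1|² = 18.0000

Frequency domain:
(1/5)Σ|X[k]|² = (1/5)(|2|² + |-4.9721+1.5388i|² + |3.9721-0.3633i|² + |3.9721+0.3633i|² + |-4.9721-1.5388i|²) = (1/5)·90.0000 = 18.0000

Both sides agree, confirming Parseval's theorem.

Σ|x[n]|² = (1/N)Σ|X[k]|² = 18.0000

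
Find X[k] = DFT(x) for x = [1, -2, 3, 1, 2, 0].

X[k] = Σ(n=0 to 5) x[n] · ω_6^(nk)
where ω_6 = e^(-2πi/6)

Computing each X[k]:
X[0] = 5
X[1] = -3.5000+0.8660i
X[2] = 0.5000+2.5981i
X[3] = 7
X[4] = 0.5000-2.5981i
X[5] = -3.5000-0.8660i

X = [5, -3.5000+0.8660i, 0.5000+2.5981i, 7, 0.5000-2.5981i, -3.5000-0.8660i]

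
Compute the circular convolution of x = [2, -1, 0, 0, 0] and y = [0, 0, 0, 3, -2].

(x ⊛ y)[n] = Σ(m=0 to 4) x[m] · y[(n-m) mod 5]

Computing each output sample:
(x ⊛ y)[0] = 2
(x ⊛ y)[1] = 0
(x ⊛ y)[2] = 0
(x ⊛ y)[3] = 6
(x ⊛ y)[4] = -7

x ⊛ y = [2, 0, 0, 6, -7]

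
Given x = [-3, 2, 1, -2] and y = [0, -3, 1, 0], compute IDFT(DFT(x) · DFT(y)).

(x ⊛ y)[n] = Σ(m=0 to 3) x[m] · y[(n-m) mod 4]

Computing each output sample:
(x ⊛ y)[0] = 7
(x ⊛ y)[1] = 7
(x ⊛ y)[2] = -9
(x ⊛ y)[3] = -1

x ⊛ y = [7, 7, -9, -1]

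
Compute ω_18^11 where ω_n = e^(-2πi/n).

ω_18^11 = e^(-2πi·11/18)
= cos(-2π·11/18) + i·sin(-2π·11/18)
= cos(-22π/18) + i·sin(-22π/18)

ω_18^11 = cos(-22π/18) + i·sin(-22π/18) = -0.7660+0.6428i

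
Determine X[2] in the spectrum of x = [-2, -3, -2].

X[2] = Σ(n=0 to 2) x[n] · ω_3^(2n) where ω_3 = e^(-2πi/3)
= (-2)·ω_3^0 + (-3)·ω_3^2 + (-2)·ω_3^4

X[2] = 0.5000-0.8660i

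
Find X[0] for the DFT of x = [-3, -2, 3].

X[0] = Σ(n=0 to 2) x[n] · ω_3^0 = Σ x[n]
= (-3) + (-2) + (3)

X[0] = -2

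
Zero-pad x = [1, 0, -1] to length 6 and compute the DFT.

Original 3-point DFT: [0, 1.5000-0.8660i, 1.5000+0.8660i]
Zero-padded 6-point DFT provides frequency interpolation.

DFT_6([x, 0, ...]) = [0, 1.5000+0.8660i, 1.5000-0.8660i, 0, 1.5000+0.8660i, 1.5000-0.8660i]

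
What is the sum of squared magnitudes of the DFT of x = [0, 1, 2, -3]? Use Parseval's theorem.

Parseval: Σ|x[n]|² = (1/N)Σ|X[k]|², so Σ|X[k]|² = N·Σ|x[n]|² = 4·14.0000

Σ|X[k]|² = N·Σ|x[n]|² = 4·14.0000 = 56.0000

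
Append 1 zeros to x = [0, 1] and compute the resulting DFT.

Original 2-point DFT: [1, -1]
Zero-padded 3-point DFT provides frequency interpolation.

DFT_3([x, 0, ...]) = [1, -0.5000-0.8660i, -0.5000+0.8660i]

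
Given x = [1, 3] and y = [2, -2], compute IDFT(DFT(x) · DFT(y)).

(x ⊛ y)[n] = Σ(m=0 to 1) x[m] · y[(n-m) mod 2]

Computing each output sample:
(x ⊛ y)[0] = -4
(x ⊛ y)[1] = 4

x ⊛ y = [-4, 4]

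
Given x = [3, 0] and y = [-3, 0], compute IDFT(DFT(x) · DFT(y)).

(x ⊛ y)[n] = Σ(m=0 to 1) x[m] · y[(n-m) mod 2]

Computing each output sample:
(x ⊛ y)[0] = -9
(x ⊛ y)[1] = 0

x ⊛ y = [-9, 0]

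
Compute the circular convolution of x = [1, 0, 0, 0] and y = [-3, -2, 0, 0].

(x ⊛ y)[n] = Σ(m=0 to 3) x[m] · y[(n-m) mod 4]

Computing each output sample:
(x ⊛ y)[0] = -3
(x ⊛ y)[1] = -2
(x ⊛ y)[2] = 0
(x ⊛ y)[3] = 0

x ⊛ y = [-3, -2, 0, 0]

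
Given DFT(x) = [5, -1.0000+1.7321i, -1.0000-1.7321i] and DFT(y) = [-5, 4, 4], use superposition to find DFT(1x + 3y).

By linearity: DFT(1x + 3y) = 1·DFT(x) + 3·DFT(y)
= 1·[5, -1.0000+1.7321i, -1.0000-1.7321i] + 3·[-5, 4, 4]

Computing element-wise:
Z[0] = 1·(5) + 3·(-5) = -10
Z[1] = 1·(-1.0000+1.7321i) + 3·(4) = 11.0000+1.7321i
Z[2] = 1·(-1.0000-1.7321i) + 3·(4) = 11.0000-1.7321i

DFT(1x + 3y) = 1·X + 3·Y = [-10, 11.0000+1.7321i, 11.0000-1.7321i]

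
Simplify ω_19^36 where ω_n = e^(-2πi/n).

Since ω_19^19 = 1, powers reduce modulo 19.
36 mod 19 = 17
So ω_19^36 = ω_19^17 = e^(-2πi·17/19)

ω_19^36 = ω_19^17 = 0.7891+0.6142i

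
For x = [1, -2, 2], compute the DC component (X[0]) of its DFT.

X[0] = Σ(n=0 to 2) x[n] · ω_3^0 = Σ x[n]
= (1) + (-2) + (2)

X[0] = 1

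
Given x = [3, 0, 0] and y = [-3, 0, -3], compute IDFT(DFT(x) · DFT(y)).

(x ⊛ y)[n] = Σ(m=0 to 2) x[m] · y[(n-m) mod 3]

Computing each output sample:
(x ⊛ y)[0] = -9
(x ⊛ y)[1] = 0
(x ⊛ y)[2] = -9

x ⊛ y = [-9, 0, -9]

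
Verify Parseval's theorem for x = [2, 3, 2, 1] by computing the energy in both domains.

Time domain:
Σ|x[n]|² = |2|² + |3|² + |2|² + |1|² = 18.0000

Frequency domain:
(1/4)Σ|X[k]|² = (1/4)(|8|² + |-2i|² + |0|² + |2i|²) = (1/4)·72.0000 = 18.0000

Both sides agree, confirming Parseval's theorem.

Σ|x[n]|² = (1/N)Σ|X[k]|² = 18.0000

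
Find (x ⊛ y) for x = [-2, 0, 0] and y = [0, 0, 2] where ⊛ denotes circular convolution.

(x ⊛ y)[n] = Σ(m=0 to 2) x[m] · y[(n-m) mod 3]

Computing each output sample:
(x ⊛ y)[0] = 0
(x ⊛ y)[1] = 0
(x ⊛ y)[2] = -4

x ⊛ y = [0, 0, -4]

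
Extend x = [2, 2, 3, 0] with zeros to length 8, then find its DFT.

Original 4-point DFT: [7, -1-2i, 3, -1+2i]
Zero-padded 8-point DFT provides frequency interpolation.

DFT_8([x, 0, ...]) = [7, 3.4142-4.4142i, -1-2i, 0.5858+1.5858i, 3, 0.5858-1.5858i, -1+2i, 3.4142+4.4142i]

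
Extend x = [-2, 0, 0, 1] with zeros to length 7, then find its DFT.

Original 4-point DFT: [-1, -2+1i, -3, -2-1i]
Zero-padded 7-point DFT provides frequency interpolation.

DFT_7([x, 0, ...]) = [-1, -2.9010-0.4339i, -1.3765+0.7818i, -2.2225-0.9749i, -2.2225+0.9749i, -1.3765-0.7818i, -2.9010+0.4339i]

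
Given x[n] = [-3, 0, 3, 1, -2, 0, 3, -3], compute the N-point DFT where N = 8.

X[k] = Σ(n=0 to 7) x[n] · ω_8^(nk)
where ω_8 = e^(-2πi/8)

Computing each X[k]:
X[0] = -1
X[1] = -3.8284-2.8284i
X[2] = -11-2i
X[3] = 1.8284-2.8284i
X[4] = 3
X[5] = 1.8284+2.8284i
X[6] = -11+2i
X[7] = -3.8284+2.8284i

X = [-1, -3.8284-2.8284i, -11-2i, 1.8284-2.8284i, 3, 1.8284+2.8284i, -11+2i, -3.8284+2.8284i]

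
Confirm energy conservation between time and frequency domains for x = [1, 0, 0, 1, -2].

Time domain:
Σ|x[n]|² = |1|² + |0|² + |0|² + |1|² + |-2|² = 6.0000

Frequency domain:
(1/5)Σ|X[k]|² = (1/5)(|0|² + |-0.4271-1.3143i|² + |2.9271-2.1266i|² + |2.9271+2.1266i|² + |-0.4271+1.3143i|²) = (1/5)·30.0000 = 6.0000

Both sides agree, confirming Parseval's theorem.

Σ|x[n]|² = (1/N)Σ|X[k]|² = 6.0000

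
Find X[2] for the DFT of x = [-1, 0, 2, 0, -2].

X[2] = Σ(n=0 to 4) x[n] · ω_5^(2n) where ω_5 = e^(-2πi/5)
= (-1)·ω_5^0 + (0)·ω_5^2 + (2)·ω_5^4 + (0)·ω_5^6 + (-2)·ω_5^8

X[2] = 1.2361+0.7265i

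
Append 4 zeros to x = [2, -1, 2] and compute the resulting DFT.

Original 3-point DFT: [3, 1.5000+2.5981i, 1.5000-2.5981i]
Zero-padded 7-point DFT provides frequency interpolation.

DFT_7([x, 0, ...]) = [3, 0.9315-1.1680i, 0.4206+1.8427i, 4.1479+1.9975i, 4.1479-1.9975i, 0.4206-1.8427i, 0.9315+1.1680i]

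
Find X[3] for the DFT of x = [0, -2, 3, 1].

X[3] = Σ(n=0 to 3) x[n] · ω_4^(3n) where ω_4 = e^(-2πi/4)
= (0)·ω_4^0 + (-2)·ω_4^3 + (3)·ω_4^6 + (1)·ω_4^9

X[3] = -3-3i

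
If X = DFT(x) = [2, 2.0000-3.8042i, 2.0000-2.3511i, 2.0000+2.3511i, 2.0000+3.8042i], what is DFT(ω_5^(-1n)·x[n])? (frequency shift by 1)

Modulation property: DFT(ω_5^(-1n)·x[n]) = X[(k-1) mod 5], so circularly shift X by 1 positions.

X[k-1] = [2.0000+3.8042i, 2, 2.0000-3.8042i, 2.0000-2.3511i, 2.0000+2.3511i]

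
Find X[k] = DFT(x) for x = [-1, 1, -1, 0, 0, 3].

X[k] = Σ(n=0 to 5) x[n] · ω_6^(nk)
where ω_6 = e^(-2πi/6)

Computing each X[k]:
X[0] = 2
X[1] = 1.5000+2.5981i
X[2] = -2.5000+0.8660i
X[3] = -6
X[4] = -2.5000-0.8660i
X[5] = 1.5000-2.5981i

X = [2, 1.5000+2.5981i, -2.5000+0.8660i, -6, -2.5000-0.8660i, 1.5000-2.5981i]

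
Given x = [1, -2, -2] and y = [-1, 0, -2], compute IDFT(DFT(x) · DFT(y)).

(x ⊛ y)[n] = Σ(m=0 to 2) x[m] · y[(n-m) mod 3]

Computing each output sample:
(x ⊛ y)[0] = 3
(x ⊛ y)[1] = 6
(x ⊛ y)[2] = 0

x ⊛ y = [3, 6, 0]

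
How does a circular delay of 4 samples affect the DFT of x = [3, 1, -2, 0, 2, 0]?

Time shift by 4: X_shifted[k] = ω_6^(4k) · X[k]
Shifted x = [-2, 0, 2, 0, 3, 1]

DFT(x[n-4]) = [4, -4.0000+1.7321i, -5, 2, -5, -4.0000-1.7321i]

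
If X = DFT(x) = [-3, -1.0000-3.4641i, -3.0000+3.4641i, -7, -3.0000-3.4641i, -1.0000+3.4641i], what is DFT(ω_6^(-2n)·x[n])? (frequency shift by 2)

Modulation property: DFT(ω_6^(-2n)·x[n]) = X[(k-2) mod 6], so circularly shift X by 2 positions.

X[k-2] = [-3.0000-3.4641i, -1.0000+3.4641i, -3, -1.0000-3.4641i, -3.0000+3.4641i, -7]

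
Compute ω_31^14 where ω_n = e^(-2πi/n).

ω_31^14 = e^(-2πi·14/31)
= cos(-2π·14/31) + i·sin(-2π·14/31)
= cos(-28π/31) + i·sin(-28π/31)

ω_31^14 = cos(-28π/31) + i·sin(-28π/31) = -0.9541-0.2994i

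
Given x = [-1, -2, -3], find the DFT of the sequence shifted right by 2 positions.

Time shift by 2: X_shifted[k] = ω_3^(2k) · X[k]
Shifted x = [-2, -3, -1]

DFT(x[n-2]) = [-6, 1.7321i, -1.7321i]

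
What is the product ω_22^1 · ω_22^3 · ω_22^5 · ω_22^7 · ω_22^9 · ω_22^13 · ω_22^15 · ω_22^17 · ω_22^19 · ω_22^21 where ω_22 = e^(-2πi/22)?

The primitive 22nd roots of unity are ω_22^k for k coprime to 22: k ∈ {1, 3, 5, 7, 9, 13, 15, 17, 19, 21}
Their product equals the constant term of the cyclotomic polynomial Φ_22(x) up to sign.
For n ≥ 3, the product of all primitive nth roots of unity is 1. (For n=1 it is 1; for n=2 it is -1.)

1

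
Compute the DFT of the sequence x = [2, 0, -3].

X[k] = Σ(n=0 to 2) x[n] · ω_3^(nk)
where ω_3 = e^(-2πi/3)

Computing each X[k]:
X[0] = -1
X[1] = 3.5000-2.5981i
X[2] = 3.5000+2.5981i

X = [-1, 3.5000-2.5981i, 3.5000+2.5981i]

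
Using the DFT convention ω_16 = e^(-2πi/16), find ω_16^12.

ω_16^12 = e^(-2πi·12/16)
= cos(-2π·12/16) + i·sin(-2π·12/16)
= cos(-24π/16) + i·sin(-24π/16)

ω_16^12 = cos(-24π/16) + i·sin(-24π/16) = 1i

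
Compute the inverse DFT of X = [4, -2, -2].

x[n] = (1/3) Σ(k=0 to 2) X[k] · e^(2πikn/3)

Computing each x[n]:
x[0] = 0
x[1] = 2
x[2] = 2

x = [0, 2, 2]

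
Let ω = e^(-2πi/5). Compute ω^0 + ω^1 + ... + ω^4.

Sum of all nth roots of unity equals 0 for n > 1 (geometric series with r ≠ 1).

0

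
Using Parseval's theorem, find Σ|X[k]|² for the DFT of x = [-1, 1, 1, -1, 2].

Parseval: Σ|x[n]|² = (1/N)Σ|X[k]|², so Σ|X[k]|² = N·Σ|x[n]|² = 5·8.0000

Σ|X[k]|² = N·Σ|x[n]|² = 5·8.0000 = 40.0000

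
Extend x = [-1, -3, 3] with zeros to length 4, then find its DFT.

Original 3-point DFT: [-1, -1.0000+5.1962i, -1.0000-5.1962i]
Zero-padded 4-point DFT provides frequency interpolation.

DFT_4([x, 0, ...]) = [-1, -4+3i, 5, -4-3i]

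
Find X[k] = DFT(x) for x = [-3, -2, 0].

X[k] = Σ(n=0 to 2) x[n] · ω_3^(nk)
where ω_3 = e^(-2πi/3)

Computing each X[k]:
X[0] = -5
X[1] = -2.0000+1.7321i
X[2] = -2.0000-1.7321i

X = [-5, -2.0000+1.7321i, -2.0000-1.7321i]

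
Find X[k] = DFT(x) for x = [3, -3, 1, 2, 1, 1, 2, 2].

X[k] = Σ(n=0 to 7) x[n] · ω_8^(nk)
where ω_8 = e^(-2πi/8)

Computing each X[k]:
X[0] = 9
X[1] = -0.8284+3.8284i
X[2] = 1+6i
X[3] = 4.8284+1.8284i
X[4] = 5
X[5] = 4.8284-1.8284i
X[6] = 1-6i
X[7] = -0.8284-3.8284i

X = [9, -0.8284+3.8284i, 1+6i, 4.8284+1.8284i, 5, 4.8284-1.8284i, 1-6i, -0.8284-3.8284i]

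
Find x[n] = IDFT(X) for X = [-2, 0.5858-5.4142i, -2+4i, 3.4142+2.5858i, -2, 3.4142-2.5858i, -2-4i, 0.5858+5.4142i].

x[n] = (1/8) Σ(k=0 to 7) X[k] · e^(2πikn/8)

Computing each x[n]:
x[0] = 0
x[1] = -1
x[2] = 2
x[3] = 2
x[4] = -2
x[5] = -1
x[6] = -2
x[7] = 0

x = [0, -1, 2, 2, -2, -1, -2, 0]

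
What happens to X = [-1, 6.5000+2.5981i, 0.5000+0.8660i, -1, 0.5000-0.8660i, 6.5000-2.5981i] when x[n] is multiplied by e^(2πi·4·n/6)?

Modulation property: DFT(ω_6^(-4n)·x[n]) = X[(k-4) mod 6], so circularly shift X by 4 positions.

X[k-4] = [0.5000+0.8660i, -1, 0.5000-0.8660i, 6.5000-2.5981i, -1, 6.5000+2.5981i]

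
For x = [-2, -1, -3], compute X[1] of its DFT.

X[1] = Σ(n=0 to 2) x[n] · ω_3^(1n) where ω_3 = e^(-2πi/3)
= (-2)·ω_3^0 + (-1)·ω_3^1 + (-3)·ω_3^2

X[1] = -1.7321i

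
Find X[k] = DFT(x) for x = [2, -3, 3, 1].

X[k] = Σ(n=0 to 3) x[n] · ω_4^(nk)
where ω_4 = e^(-2πi/4)

Computing each X[k]:
X[0] = 3
X[1] = -1+4i
X[2] = 7
X[3] = -1-4i

X = [3, -1+4i, 7, -1-4i]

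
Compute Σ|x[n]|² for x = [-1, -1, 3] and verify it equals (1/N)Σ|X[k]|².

Time domain:
Σ|x[n]|² = |-1|² + |-1|² + |3|² = 11.0000

Frequency domain:
(1/3)Σ|X[k]|² = (1/3)(|1|² + |-2.0000+3.4641i|² + |-2.0000-3.4641i|²) = (1/3)·33.0000 = 11.0000

Both sides agree, confirming Parseval's theorem.

Σ|x[n]|² = (1/N)Σ|X[k]|² = 11.0000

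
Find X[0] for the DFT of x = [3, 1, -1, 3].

X[0] = Σ(n=0 to 3) x[n] · ω_4^0 = Σ x[n]
= (3) + (1) + (-1) + (3)

X[0] = 6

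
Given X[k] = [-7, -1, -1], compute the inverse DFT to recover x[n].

x[n] = (1/3) Σ(k=0 to 2) X[k] · e^(2πikn/3)

Computing each x[n]:
x[0] = -3
x[1] = -2
x[2] = -2

x = [-3, -2, -2]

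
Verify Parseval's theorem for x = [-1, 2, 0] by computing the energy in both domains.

Time domain:
Σ|x[n]|² = |-1|² + |2|² + |0|² = 5.0000

Frequency domain:
(1/3)Σ|X[k]|² = (1/3)(|1|² + |-2.0000-1.7321i|² + |-2.0000+1.7321i|²) = (1/3)·15.0000 = 5.0000

Both sides agree, confirming Parseval's theorem.

Σ|x[n]|² = (1/N)Σ|X[k]|² = 5.0000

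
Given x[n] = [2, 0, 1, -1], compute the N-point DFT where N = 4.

X[k] = Σ(n=0 to 3) x[n] · ω_4^(nk)
where ω_4 = e^(-2πi/4)

Computing each X[k]:
X[0] = 2
X[1] = 1-1i
X[2] = 4
X[3] = 1+1i

X = [2, 1-1i, 4, 1+1i]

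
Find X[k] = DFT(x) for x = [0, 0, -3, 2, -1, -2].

X[k] = Σ(n=0 to 5) x[n] · ω_6^(nk)
where ω_6 = e^(-2πi/6)

Computing each X[k]:
X[0] = -4
X[1] = -1
X[2] = 5.0000-3.4641i
X[3] = -4
X[4] = 5.0000+3.4641i
X[5] = -1

X = [-4, -1, 5.0000-3.4641i, -4, 5.0000+3.4641i, -1]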